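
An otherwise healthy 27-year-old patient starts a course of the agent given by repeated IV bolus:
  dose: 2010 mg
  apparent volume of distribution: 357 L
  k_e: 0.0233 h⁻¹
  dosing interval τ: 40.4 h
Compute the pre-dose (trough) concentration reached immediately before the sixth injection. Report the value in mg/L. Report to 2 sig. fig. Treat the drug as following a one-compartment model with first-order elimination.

3.6 mg/L

C₀ per dose = Dose / Vd = 2010 / 357 = 5.630 mg/L
Fraction remaining after one interval: r = e^(−kτ) = e^(−0.02330 × 40.4) = 0.3901
Before dose 6, 5 doses have been given (aged 1τ, 2τ, 3τ, 4τ, 5τ).
C_trough = C₀ × (r + r² + … + r^5) = C₀ × r(1−r^5)/(1−r)
        = 5.630 × 0.3901 × (1 − 0.009034) / (1 − 0.3901) = 3.568 mg/L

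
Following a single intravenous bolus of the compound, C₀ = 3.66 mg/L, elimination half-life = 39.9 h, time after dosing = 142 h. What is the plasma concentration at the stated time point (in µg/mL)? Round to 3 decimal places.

k = ln2 / t½ = 0.693147 / 39.9 = 0.01737 h⁻¹
C = C₀ · e^(−k·t) = 3.660 × e^(−0.01737 × 142)
  = 3.660 × 0.08488 = 0.3107 mg/L
(0.3107 mg/L = 0.3107 µg/mL)

0.311 µg/mL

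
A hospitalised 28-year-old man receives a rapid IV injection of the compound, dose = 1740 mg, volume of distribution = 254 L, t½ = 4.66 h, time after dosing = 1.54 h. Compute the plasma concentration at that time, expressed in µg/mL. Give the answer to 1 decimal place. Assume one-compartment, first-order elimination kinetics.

5.4 µg/mL

C₀ = Dose / Vd = 1740 / 254 = 6.850 mg/L
k = ln2 / t½ = 0.693147 / 4.66 = 0.1487 h⁻¹
C = C₀ · e^(−k·t) = 6.850 × e^(−0.1487 × 1.54)
  = 6.850 × 0.7953 = 5.448 mg/L
(5.448 mg/L = 5.448 µg/mL)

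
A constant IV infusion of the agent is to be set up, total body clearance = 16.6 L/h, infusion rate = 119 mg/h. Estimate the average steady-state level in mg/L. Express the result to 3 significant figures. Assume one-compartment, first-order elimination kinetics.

7.17 mg/L

At steady state Css = R₀ / CL = 119 / 16.60 = 7.169 mg/L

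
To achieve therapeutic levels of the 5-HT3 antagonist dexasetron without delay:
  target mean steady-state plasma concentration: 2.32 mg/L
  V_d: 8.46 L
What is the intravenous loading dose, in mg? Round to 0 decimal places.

20 mg

LD = Css × Vd = 2.32 × 8.46 = 19.63 mg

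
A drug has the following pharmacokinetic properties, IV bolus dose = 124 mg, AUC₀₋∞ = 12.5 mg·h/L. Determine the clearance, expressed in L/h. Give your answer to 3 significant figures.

CL = Dose / AUC = 124 / 12.5 = 9.920 L/h

9.92 L/h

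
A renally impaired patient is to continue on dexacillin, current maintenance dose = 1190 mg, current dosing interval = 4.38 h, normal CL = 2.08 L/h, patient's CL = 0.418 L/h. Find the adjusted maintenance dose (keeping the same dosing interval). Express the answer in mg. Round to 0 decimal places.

To keep the same average steady-state level, dosing rate must scale with clearance.
CL ratio = 0.418 / 2.08 = 0.2010
New dose (same interval) = 1190 × 0.2010 = 239.2 mg

239 mg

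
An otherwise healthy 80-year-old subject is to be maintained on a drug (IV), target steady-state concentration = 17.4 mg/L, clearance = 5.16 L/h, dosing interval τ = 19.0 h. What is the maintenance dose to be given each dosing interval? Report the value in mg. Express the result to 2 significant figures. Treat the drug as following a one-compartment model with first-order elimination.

At steady state, Dose/τ = Css × CL.
Dose = Css × CL × τ = 17.4 × 5.160 × 19.0 = 1706 mg

1700 mg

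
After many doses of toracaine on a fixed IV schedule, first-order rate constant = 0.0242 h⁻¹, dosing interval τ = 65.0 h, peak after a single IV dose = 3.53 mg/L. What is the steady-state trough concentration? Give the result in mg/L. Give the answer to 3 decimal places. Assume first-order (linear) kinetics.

e^(−kτ) = e^(−0.02420 × 65.0) = 0.2074
Accumulation ratio R = 1 / (1 − e^(−kτ)) = 1 / (1 − 0.2074) = 1.262
Steady-state trough = C₀ × R × e^(−kτ) = 3.53 × 1.262 × 0.2074 = 0.9239 mg/L

0.924 mg/L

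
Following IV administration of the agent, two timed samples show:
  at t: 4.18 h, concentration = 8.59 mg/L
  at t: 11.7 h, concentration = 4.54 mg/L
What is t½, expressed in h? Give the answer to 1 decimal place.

k = ln(C₁/C₂) / (t₂ − t₁) = ln(8.59/4.54) / (11.7 − 4.18)
  = 0.6377 / 7.520 = 0.08480 h⁻¹
t½ = ln2 / k = 0.693147 / 0.08480 = 8.174 h

8.2 h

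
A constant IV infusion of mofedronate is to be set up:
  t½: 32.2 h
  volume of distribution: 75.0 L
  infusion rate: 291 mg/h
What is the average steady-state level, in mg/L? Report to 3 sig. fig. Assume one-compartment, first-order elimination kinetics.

k = ln2 / t½ = 0.693147 / 32.2 = 0.02153 h⁻¹
CL = k × Vd = 0.02153 × 75.0 = 1.615 L/h
At steady state Css = R₀ / CL = 291 / 1.615 = 180.2 mg/L

180 mg/L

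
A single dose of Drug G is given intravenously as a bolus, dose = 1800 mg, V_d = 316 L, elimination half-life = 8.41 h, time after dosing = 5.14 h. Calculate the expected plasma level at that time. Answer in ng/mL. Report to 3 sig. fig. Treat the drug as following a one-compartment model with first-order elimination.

C₀ = Dose / Vd = 1800 / 316 = 5.696 mg/L
k = ln2 / t½ = 0.693147 / 8.41 = 0.08242 h⁻¹
C = C₀ · e^(−k·t) = 5.696 × e^(−0.08242 × 5.14)
  = 5.696 × 0.6547 = 3.729 mg/L
Convert: 3.729 mg/L × 1000 = 3729 ng/mL

3730 ng/mL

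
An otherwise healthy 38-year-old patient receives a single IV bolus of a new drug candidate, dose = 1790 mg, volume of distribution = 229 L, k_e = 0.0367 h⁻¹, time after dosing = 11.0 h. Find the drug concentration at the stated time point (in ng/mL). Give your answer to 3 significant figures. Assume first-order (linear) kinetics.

5220 ng/mL

C₀ = Dose / Vd = 1790 / 229 = 7.817 mg/L
C = C₀ · e^(−k·t) = 7.817 × e^(−0.03670 × 11.0)
  = 7.817 × 0.6678 = 5.220 mg/L
Convert: 5.220 mg/L × 1000 = 5220 ng/mL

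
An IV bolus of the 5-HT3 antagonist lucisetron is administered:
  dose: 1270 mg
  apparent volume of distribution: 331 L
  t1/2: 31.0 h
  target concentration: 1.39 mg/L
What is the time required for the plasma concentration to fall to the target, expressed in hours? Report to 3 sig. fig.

45.4 h

C₀ = Dose / Vd = 1270 / 331 = 3.837 mg/L
k = ln2 / t½ = 0.693147 / 31.0 = 0.02236 h⁻¹
t = ln(C₀ / C) / k = ln(3.837 / 1.39) / 0.02236
  = ln(2.760) / 0.02236 = 1.015 / 0.02236 = 45.39 h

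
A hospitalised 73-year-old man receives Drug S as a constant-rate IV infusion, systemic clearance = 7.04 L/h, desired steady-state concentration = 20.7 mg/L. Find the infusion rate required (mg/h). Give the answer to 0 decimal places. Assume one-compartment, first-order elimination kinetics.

At steady state, infusion rate R₀ = Css × CL = 20.7 × 7.040 = 145.7 mg/h

146 mg/h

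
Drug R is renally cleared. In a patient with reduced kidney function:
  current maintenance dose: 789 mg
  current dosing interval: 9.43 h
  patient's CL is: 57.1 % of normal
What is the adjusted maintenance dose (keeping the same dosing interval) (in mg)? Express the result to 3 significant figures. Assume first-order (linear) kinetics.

To keep the same average steady-state level, dosing rate must scale with clearance.
CL ratio = 57.1 / 100 = 0.5710
New dose (same interval) = 789 × 0.5710 = 450.5 mg

451 mg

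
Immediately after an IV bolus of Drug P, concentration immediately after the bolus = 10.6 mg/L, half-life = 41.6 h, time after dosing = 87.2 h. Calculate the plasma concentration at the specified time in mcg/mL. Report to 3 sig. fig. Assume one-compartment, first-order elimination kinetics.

2.48 mcg/mL

k = ln2 / t½ = 0.693147 / 41.6 = 0.01666 h⁻¹
C = C₀ · e^(−k·t) = 10.60 × e^(−0.01666 × 87.2)
  = 10.60 × 0.2339 = 2.479 mg/L
(2.479 mg/L = 2.479 mcg/mL)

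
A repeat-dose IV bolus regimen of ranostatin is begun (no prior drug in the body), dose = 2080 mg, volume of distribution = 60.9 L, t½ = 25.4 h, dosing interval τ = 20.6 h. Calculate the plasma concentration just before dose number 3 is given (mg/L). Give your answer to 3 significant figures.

30.6 mg/L

C₀ per dose = Dose / Vd = 2080 / 60.9 = 34.15 mg/L
k = ln2 / t½ = 0.693147 / 25.4 = 0.02729 h⁻¹
Fraction remaining after one interval: r = e^(−kτ) = e^(−0.02729 × 20.6) = 0.5700
Before dose 3, 2 doses have been given (aged 1τ, 2τ).
C_trough = C₀ × (r + r²) = 34.15 × (0.5700 + 0.3249) = 30.56 mg/L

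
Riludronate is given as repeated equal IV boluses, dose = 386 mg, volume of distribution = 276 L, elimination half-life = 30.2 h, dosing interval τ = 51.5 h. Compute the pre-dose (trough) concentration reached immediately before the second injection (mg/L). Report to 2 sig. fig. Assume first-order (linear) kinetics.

C₀ per dose = Dose / Vd = 386 / 276 = 1.399 mg/L
k = ln2 / t½ = 0.693147 / 30.2 = 0.02295 h⁻¹
Fraction remaining after one interval: r = e^(−kτ) = e^(−0.02295 × 51.5) = 0.3067
Before dose 2, 1 dose has been given (aged 1τ).
C_trough = C₀ × r = 1.399 × 0.3067 = 0.4291 mg/L

0.43 mg/L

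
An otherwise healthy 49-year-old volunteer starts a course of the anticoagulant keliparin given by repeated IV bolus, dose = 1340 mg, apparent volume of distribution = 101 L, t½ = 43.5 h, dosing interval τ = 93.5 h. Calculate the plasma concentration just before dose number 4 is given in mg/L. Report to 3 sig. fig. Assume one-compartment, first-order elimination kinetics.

C₀ per dose = Dose / Vd = 1340 / 101 = 13.27 mg/L
k = ln2 / t½ = 0.693147 / 43.5 = 0.01593 h⁻¹
Fraction remaining after one interval: r = e^(−kτ) = e^(−0.01593 × 93.5) = 0.2255
Before dose 4, 3 doses have been given (aged 1τ, 2τ, 3τ).
C_trough = C₀ × (r + r² + … + r^3) = C₀ × r(1−r^3)/(1−r)
        = 13.27 × 0.2255 × (1 − 0.01147) / (1 − 0.2255) = 3.819 mg/L

3.82 mg/L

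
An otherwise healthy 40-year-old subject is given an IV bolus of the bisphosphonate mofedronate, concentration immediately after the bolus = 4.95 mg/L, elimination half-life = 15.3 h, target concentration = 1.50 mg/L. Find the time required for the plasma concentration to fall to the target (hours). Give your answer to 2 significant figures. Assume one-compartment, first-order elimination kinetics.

k = ln2 / t½ = 0.693147 / 15.3 = 0.04530 h⁻¹
t = ln(C₀ / C) / k = ln(4.950 / 1.50) / 0.04530
  = ln(3.300) / 0.04530 = 1.194 / 0.04530 = 26.36 h

26 h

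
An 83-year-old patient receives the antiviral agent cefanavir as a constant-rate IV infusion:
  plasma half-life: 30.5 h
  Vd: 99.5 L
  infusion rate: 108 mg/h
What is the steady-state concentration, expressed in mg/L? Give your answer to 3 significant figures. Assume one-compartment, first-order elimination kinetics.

47.8 mg/L

k = ln2 / t½ = 0.693147 / 30.5 = 0.02273 h⁻¹
CL = k × Vd = 0.02273 × 99.5 = 2.262 L/h
At steady state Css = R₀ / CL = 108 / 2.262 = 47.75 mg/L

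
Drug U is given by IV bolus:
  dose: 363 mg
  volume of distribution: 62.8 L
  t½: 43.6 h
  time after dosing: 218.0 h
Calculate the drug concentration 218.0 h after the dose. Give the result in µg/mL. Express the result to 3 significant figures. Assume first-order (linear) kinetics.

C₀ = Dose / Vd = 363.0 / 62.8 = 5.780 mg/L
k = ln2 / t½ = 0.693147 / 43.6 = 0.01590 h⁻¹
t / t½ = 218.0 / 43.6 = 5 half-lives
C = C₀ × (1/2)^5 = 5.780 × 0.03125 = 0.1806 mg/L
(0.1806 mg/L = 0.1806 µg/mL)

0.181 µg/mL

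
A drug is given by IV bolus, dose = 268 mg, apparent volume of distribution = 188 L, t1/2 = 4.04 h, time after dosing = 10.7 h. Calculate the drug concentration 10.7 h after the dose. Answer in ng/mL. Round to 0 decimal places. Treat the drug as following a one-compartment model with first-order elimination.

227 ng/mL

C₀ = Dose / Vd = 268.0 / 188 = 1.426 mg/L
k = ln2 / t½ = 0.693147 / 4.04 = 0.1716 h⁻¹
C = C₀ · e^(−k·t) = 1.426 × e^(−0.1716 × 10.7)
  = 1.426 × 0.1594 = 0.2273 mg/L
Convert: 0.2273 mg/L × 1000 = 227.3 ng/mL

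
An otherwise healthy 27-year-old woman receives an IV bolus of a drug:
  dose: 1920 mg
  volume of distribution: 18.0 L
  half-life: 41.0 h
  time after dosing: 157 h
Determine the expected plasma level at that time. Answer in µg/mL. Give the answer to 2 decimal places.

C₀ = Dose / Vd = 1920 / 18.0 = 106.7 mg/L
k = ln2 / t½ = 0.693147 / 41.0 = 0.01691 h⁻¹
C = C₀ · e^(−k·t) = 106.7 × e^(−0.01691 × 157)
  = 106.7 × 0.07031 = 7.502 mg/L
(7.502 mg/L = 7.502 µg/mL)

7.50 µg/mL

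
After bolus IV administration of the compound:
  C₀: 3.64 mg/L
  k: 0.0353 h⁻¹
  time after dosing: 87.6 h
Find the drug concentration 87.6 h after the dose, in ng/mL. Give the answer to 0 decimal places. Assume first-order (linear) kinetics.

C = C₀ · e^(−k·t) = 3.640 × e^(−0.03530 × 87.6)
  = 3.640 × 0.04540 = 0.1653 mg/L
Convert: 0.1653 mg/L × 1000 = 165.3 ng/mL

165 ng/mL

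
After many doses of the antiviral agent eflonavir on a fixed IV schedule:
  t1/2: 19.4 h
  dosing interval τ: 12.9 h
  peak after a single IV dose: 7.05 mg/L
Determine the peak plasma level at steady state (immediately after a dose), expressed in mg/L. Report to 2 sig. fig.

k = ln2 / t½ = 0.693147 / 19.4 = 0.03573 h⁻¹
e^(−kτ) = e^(−0.03573 × 12.9) = 0.6307
Accumulation ratio R = 1 / (1 − e^(−kτ)) = 1 / (1 − 0.6307) = 2.708
Steady-state peak = C₀ × R = 7.05 × 2.708 = 19.09 mg/L

19 mg/L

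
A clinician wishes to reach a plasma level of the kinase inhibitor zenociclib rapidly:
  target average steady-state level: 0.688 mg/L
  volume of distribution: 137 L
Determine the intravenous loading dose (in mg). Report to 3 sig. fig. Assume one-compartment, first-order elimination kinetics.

94.3 mg

LD = Css × Vd = 0.688 × 137 = 94.26 mg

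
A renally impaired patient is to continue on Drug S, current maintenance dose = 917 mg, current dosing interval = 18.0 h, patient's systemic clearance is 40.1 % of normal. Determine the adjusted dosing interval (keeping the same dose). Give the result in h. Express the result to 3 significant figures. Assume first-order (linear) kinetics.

To keep the same average steady-state level, dosing rate must scale with clearance.
CL ratio = 40.1 / 100 = 0.4010
New interval (same dose) = 18.0 / 0.4010 = 44.89 h

44.9 h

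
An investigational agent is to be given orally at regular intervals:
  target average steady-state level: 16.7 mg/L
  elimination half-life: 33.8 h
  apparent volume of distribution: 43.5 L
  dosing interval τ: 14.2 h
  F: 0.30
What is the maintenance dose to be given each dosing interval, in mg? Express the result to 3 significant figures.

k = ln2 / t½ = 0.693147 / 33.8 = 0.02051 h⁻¹
CL = k × Vd = 0.02051 × 43.5 = 0.8922 L/h
At steady state, F × (Dose/τ) = Css × CL.
Dose = Css × CL × τ / F = 16.7 × 0.8922 × 14.2 / 0.30 = 705.3 mg

705 mg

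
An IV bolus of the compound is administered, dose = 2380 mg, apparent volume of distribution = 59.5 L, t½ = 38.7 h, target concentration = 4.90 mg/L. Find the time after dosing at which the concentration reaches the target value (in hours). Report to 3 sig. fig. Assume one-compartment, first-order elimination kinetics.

117 h

C₀ = Dose / Vd = 2380 / 59.5 = 40.00 mg/L
k = ln2 / t½ = 0.693147 / 38.7 = 0.01791 h⁻¹
t = ln(C₀ / C) / k = ln(40.00 / 4.90) / 0.01791
  = ln(8.163) / 0.01791 = 2.100 / 0.01791 = 117.3 h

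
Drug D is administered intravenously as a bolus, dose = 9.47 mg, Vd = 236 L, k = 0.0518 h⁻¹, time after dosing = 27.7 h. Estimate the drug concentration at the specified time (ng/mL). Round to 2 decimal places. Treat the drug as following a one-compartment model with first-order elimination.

C₀ = Dose / Vd = 9.470 / 236 = 0.04013 mg/L
C = C₀ · e^(−k·t) = 0.04013 × e^(−0.05180 × 27.7)
  = 0.04013 × 0.2381 = 0.009555 mg/L
Convert: 0.009555 mg/L × 1000 = 9.555 ng/mL

9.56 ng/mL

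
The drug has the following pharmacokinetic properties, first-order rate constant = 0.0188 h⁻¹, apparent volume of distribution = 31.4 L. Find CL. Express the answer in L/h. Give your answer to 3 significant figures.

0.590 L/h

CL = k × Vd = 0.0188 × 31.4 = 0.5903 L/h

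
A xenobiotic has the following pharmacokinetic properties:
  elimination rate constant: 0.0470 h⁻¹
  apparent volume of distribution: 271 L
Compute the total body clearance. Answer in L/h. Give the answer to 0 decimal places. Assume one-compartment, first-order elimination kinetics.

13 L/h

CL = k × Vd = 0.0470 × 271 = 12.74 L/h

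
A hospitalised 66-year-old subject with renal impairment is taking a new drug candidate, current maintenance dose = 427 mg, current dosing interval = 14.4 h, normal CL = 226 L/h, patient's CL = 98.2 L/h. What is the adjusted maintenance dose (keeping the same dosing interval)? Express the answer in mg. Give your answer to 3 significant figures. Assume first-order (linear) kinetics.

186 mg

To keep the same average steady-state level, dosing rate must scale with clearance.
CL ratio = 98.2 / 226 = 0.4345
New dose (same interval) = 427 × 0.4345 = 185.5 mg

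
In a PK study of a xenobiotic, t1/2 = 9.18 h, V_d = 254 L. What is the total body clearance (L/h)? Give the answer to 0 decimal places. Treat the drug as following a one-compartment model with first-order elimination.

19 L/h

k = ln2 / t½ = 0.693147 / 9.18 = 0.07551 h⁻¹
CL = k × Vd = 0.07551 × 254 = 19.18 L/h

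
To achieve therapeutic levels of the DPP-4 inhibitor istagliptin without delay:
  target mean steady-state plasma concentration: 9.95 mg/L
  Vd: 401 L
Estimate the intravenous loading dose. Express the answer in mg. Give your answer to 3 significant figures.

LD = Css × Vd = 9.95 × 401 = 3990 mg

3990 mg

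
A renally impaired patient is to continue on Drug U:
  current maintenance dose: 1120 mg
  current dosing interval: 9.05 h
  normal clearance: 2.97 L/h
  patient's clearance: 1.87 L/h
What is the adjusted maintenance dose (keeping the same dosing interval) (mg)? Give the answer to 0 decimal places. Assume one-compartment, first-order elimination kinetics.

705 mg

To keep the same average steady-state level, dosing rate must scale with clearance.
CL ratio = 1.87 / 2.97 = 0.6296
New dose (same interval) = 1120 × 0.6296 = 705.2 mg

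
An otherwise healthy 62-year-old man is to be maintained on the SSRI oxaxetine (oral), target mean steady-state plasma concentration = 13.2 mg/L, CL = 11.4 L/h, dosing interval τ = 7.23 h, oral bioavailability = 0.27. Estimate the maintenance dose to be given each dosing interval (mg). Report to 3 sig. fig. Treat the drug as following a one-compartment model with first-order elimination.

4030 mg

At steady state, F × (Dose/τ) = Css × CL.
Dose = Css × CL × τ / F = 13.2 × 11.40 × 7.23 / 0.27 = 4030 mg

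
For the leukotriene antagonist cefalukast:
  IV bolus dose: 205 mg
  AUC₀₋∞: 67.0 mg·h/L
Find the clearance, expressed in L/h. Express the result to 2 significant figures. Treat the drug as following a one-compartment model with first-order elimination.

CL = Dose / AUC = 205 / 67.0 = 3.060 L/h

3.1 L/h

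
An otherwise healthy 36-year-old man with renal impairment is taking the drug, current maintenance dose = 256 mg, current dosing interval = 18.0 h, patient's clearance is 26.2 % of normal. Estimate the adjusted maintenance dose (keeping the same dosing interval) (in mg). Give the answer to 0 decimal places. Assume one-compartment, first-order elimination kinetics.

To keep the same average steady-state level, dosing rate must scale with clearance.
CL ratio = 26.2 / 100 = 0.2620
New dose (same interval) = 256 × 0.2620 = 67.07 mg

67 mg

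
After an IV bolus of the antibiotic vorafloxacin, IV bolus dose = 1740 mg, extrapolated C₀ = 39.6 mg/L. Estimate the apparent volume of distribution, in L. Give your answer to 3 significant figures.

43.9 L

Vd = Dose / C₀ = 1740 / 39.6 = 43.94 L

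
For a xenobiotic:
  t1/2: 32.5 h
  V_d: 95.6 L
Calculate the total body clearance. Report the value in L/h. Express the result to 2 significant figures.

k = ln2 / t½ = 0.693147 / 32.5 = 0.02133 h⁻¹
CL = k × Vd = 0.02133 × 95.6 = 2.039 L/h

2.0 L/h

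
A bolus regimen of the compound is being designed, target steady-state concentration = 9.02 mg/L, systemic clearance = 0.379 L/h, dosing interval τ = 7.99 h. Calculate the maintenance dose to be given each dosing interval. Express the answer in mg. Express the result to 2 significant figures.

At steady state, Dose/τ = Css × CL.
Dose = Css × CL × τ = 9.02 × 0.3790 × 7.99 = 27.31 mg

27 mg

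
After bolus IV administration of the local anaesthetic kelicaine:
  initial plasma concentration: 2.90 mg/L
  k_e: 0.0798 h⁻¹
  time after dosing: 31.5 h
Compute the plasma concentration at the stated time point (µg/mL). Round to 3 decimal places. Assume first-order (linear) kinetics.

C = C₀ · e^(−k·t) = 2.900 × e^(−0.07980 × 31.5)
  = 2.900 × 0.08097 = 0.2348 mg/L
(0.2348 mg/L = 0.2348 µg/mL)

0.235 µg/mL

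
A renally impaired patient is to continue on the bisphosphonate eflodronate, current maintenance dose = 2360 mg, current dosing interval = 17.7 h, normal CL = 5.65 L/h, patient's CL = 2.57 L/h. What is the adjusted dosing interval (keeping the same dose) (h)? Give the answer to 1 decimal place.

38.9 h

To keep the same average steady-state level, dosing rate must scale with clearance.
CL ratio = 2.57 / 5.65 = 0.4549
New interval (same dose) = 17.7 / 0.4549 = 38.91 h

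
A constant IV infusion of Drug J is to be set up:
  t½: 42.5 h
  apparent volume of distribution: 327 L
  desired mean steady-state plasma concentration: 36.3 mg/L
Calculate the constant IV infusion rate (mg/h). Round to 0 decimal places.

k = ln2 / t½ = 0.693147 / 42.5 = 0.01631 h⁻¹
CL = k × Vd = 0.01631 × 327 = 5.333 L/h
At steady state, infusion rate R₀ = Css × CL = 36.3 × 5.333 = 193.6 mg/h

194 mg/h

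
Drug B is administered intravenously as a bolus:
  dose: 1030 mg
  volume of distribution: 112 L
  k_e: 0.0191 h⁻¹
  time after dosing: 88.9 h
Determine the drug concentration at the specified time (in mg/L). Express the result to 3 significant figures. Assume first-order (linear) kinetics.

1.68 mg/L

C₀ = Dose / Vd = 1030 / 112 = 9.196 mg/L
C = C₀ · e^(−k·t) = 9.196 × e^(−0.01910 × 88.9)
  = 9.196 × 0.1831 = 1.684 mg/L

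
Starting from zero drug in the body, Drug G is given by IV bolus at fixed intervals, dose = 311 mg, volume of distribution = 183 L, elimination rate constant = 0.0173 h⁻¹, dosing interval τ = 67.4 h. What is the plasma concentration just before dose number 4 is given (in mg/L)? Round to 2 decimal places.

C₀ per dose = Dose / Vd = 311 / 183 = 1.699 mg/L
Fraction remaining after one interval: r = e^(−kτ) = e^(−0.01730 × 67.4) = 0.3116
Before dose 4, 3 doses have been given (aged 1τ, 2τ, 3τ).
C_trough = C₀ × (r + r² + … + r^3) = C₀ × r(1−r^3)/(1−r)
        = 1.699 × 0.3116 × (1 − 0.03025) / (1 − 0.3116) = 0.7458 mg/L

0.75 mg/L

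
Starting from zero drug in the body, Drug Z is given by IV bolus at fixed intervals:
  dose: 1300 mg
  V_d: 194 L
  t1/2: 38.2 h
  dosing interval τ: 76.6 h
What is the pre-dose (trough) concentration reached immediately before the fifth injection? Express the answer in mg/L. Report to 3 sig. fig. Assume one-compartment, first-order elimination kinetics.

2.21 mg/L

C₀ per dose = Dose / Vd = 1300 / 194 = 6.701 mg/L
k = ln2 / t½ = 0.693147 / 38.2 = 0.01815 h⁻¹
Fraction remaining after one interval: r = e^(−kτ) = e^(−0.01815 × 76.6) = 0.2490
Before dose 5, 4 doses have been given (aged 1τ, 2τ, 3τ, 4τ).
C_trough = C₀ × (r + r² + … + r^4) = C₀ × r(1−r^4)/(1−r)
        = 6.701 × 0.2490 × (1 − 0.003844) / (1 − 0.2490) = 2.213 mg/L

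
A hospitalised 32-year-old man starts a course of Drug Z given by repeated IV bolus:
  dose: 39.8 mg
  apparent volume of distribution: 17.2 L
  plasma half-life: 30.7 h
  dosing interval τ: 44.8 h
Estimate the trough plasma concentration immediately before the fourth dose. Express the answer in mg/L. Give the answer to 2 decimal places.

1.26 mg/L

C₀ per dose = Dose / Vd = 39.8 / 17.2 = 2.314 mg/L
k = ln2 / t½ = 0.693147 / 30.7 = 0.02258 h⁻¹
Fraction remaining after one interval: r = e^(−kτ) = e^(−0.02258 × 44.8) = 0.3636
Before dose 4, 3 doses have been given (aged 1τ, 2τ, 3τ).
C_trough = C₀ × (r + r² + … + r^3) = C₀ × r(1−r^3)/(1−r)
        = 2.314 × 0.3636 × (1 − 0.04807) / (1 − 0.3636) = 1.259 mg/L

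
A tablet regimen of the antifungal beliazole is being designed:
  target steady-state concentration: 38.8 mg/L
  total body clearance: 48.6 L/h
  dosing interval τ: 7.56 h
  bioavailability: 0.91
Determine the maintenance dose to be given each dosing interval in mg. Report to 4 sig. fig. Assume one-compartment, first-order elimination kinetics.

15670 mg

At steady state, F × (Dose/τ) = Css × CL.
Dose = Css × CL × τ / F = 38.8 × 48.60 × 7.56 / 0.91 = 15670 mg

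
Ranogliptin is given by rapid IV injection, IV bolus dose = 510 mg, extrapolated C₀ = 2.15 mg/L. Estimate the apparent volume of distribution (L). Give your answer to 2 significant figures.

240 L

Vd = Dose / C₀ = 510.0 / 2.15 = 237.2 L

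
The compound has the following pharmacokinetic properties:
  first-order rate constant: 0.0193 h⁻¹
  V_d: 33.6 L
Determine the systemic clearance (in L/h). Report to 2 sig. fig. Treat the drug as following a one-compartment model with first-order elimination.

CL = k × Vd = 0.0193 × 33.6 = 0.6485 L/h

0.65 L/h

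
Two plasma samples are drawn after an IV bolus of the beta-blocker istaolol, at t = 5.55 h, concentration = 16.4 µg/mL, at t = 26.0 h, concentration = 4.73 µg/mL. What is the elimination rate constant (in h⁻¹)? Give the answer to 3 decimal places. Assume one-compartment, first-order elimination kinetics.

k = ln(C₁/C₂) / (t₂ − t₁) = ln(16.4/4.73) / (26.0 − 5.55)
  = 1.243 / 20.45 = 0.06078 h⁻¹

0.061 h⁻¹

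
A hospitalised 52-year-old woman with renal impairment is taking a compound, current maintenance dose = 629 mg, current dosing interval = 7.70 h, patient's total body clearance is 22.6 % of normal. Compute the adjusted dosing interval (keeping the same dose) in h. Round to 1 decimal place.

34.1 h

To keep the same average steady-state level, dosing rate must scale with clearance.
CL ratio = 22.6 / 100 = 0.2260
New interval (same dose) = 7.70 / 0.2260 = 34.07 h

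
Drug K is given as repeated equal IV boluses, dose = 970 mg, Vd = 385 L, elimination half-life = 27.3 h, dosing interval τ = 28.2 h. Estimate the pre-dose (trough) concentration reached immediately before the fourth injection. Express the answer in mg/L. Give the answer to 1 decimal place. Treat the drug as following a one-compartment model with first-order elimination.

C₀ per dose = Dose / Vd = 970 / 385 = 2.519 mg/L
k = ln2 / t½ = 0.693147 / 27.3 = 0.02539 h⁻¹
Fraction remaining after one interval: r = e^(−kτ) = e^(−0.02539 × 28.2) = 0.4887
Before dose 4, 3 doses have been given (aged 1τ, 2τ, 3τ).
C_trough = C₀ × (r + r² + … + r^3) = C₀ × r(1−r^3)/(1−r)
        = 2.519 × 0.4887 × (1 − 0.1167) / (1 − 0.4887) = 2.127 mg/L

2.1 mg/L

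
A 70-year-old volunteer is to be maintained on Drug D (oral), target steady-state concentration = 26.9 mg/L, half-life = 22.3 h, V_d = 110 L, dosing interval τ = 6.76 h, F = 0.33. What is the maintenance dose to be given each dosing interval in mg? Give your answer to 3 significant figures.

k = ln2 / t½ = 0.693147 / 22.3 = 0.03108 h⁻¹
CL = k × Vd = 0.03108 × 110 = 3.419 L/h
At steady state, F × (Dose/τ) = Css × CL.
Dose = Css × CL × τ / F = 26.9 × 3.419 × 6.76 / 0.33 = 1884 mg

1880 mg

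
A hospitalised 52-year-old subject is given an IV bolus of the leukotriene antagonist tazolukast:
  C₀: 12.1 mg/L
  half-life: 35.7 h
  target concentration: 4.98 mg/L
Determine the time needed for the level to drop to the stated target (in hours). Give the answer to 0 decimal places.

46 h

k = ln2 / t½ = 0.693147 / 35.7 = 0.01942 h⁻¹
t = ln(C₀ / C) / k = ln(12.10 / 4.98) / 0.01942
  = ln(2.430) / 0.01942 = 0.8879 / 0.01942 = 45.72 h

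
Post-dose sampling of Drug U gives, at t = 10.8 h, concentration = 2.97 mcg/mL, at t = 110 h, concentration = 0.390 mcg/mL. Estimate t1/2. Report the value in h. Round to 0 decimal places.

34 h

k = ln(C₁/C₂) / (t₂ − t₁) = ln(2.97/0.390) / (110 − 10.8)
  = 2.030 / 99.20 = 0.02046 h⁻¹
t½ = ln2 / k = 0.693147 / 0.02046 = 33.88 h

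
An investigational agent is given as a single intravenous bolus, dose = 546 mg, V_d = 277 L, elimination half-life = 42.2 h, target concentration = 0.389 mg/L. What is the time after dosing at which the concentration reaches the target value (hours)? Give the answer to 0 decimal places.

99 h

C₀ = Dose / Vd = 546.0 / 277 = 1.971 mg/L
k = ln2 / t½ = 0.693147 / 42.2 = 0.01643 h⁻¹
t = ln(C₀ / C) / k = ln(1.971 / 0.389) / 0.01643
  = ln(5.067) / 0.01643 = 1.623 / 0.01643 = 98.78 h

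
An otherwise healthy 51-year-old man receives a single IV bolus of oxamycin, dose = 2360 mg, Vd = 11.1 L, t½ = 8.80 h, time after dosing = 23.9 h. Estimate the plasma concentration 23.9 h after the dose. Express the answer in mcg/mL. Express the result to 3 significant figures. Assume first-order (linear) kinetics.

C₀ = Dose / Vd = 2360 / 11.1 = 212.6 mg/L
k = ln2 / t½ = 0.693147 / 8.80 = 0.07877 h⁻¹
C = C₀ · e^(−k·t) = 212.6 × e^(−0.07877 × 23.9)
  = 212.6 × 0.1522 = 32.36 mg/L
(32.36 mg/L = 32.36 mcg/mL)

32.4 mcg/mL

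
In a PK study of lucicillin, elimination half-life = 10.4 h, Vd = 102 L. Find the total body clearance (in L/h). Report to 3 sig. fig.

6.80 L/h

k = ln2 / t½ = 0.693147 / 10.4 = 0.06665 h⁻¹
CL = k × Vd = 0.06665 × 102 = 6.798 L/h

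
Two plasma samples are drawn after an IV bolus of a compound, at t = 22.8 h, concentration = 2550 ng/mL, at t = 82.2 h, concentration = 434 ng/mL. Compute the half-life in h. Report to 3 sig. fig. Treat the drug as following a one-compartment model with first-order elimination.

k = ln(C₁/C₂) / (t₂ − t₁) = ln(2550/434) / (82.2 − 22.8)
  = 1.771 / 59.40 = 0.02981 h⁻¹
t½ = ln2 / k = 0.693147 / 0.02981 = 23.25 h

23.3 h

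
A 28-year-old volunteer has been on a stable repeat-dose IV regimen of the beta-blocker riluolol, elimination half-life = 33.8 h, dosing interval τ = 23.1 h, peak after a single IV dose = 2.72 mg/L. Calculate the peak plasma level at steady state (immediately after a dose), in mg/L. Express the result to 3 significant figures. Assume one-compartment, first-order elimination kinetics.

7.21 mg/L

k = ln2 / t½ = 0.693147 / 33.8 = 0.02051 h⁻¹
e^(−kτ) = e^(−0.02051 × 23.1) = 0.6226
Accumulation ratio R = 1 / (1 − e^(−kτ)) = 1 / (1 − 0.6226) = 2.650
Steady-state peak = C₀ × R = 2.72 × 2.650 = 7.208 mg/L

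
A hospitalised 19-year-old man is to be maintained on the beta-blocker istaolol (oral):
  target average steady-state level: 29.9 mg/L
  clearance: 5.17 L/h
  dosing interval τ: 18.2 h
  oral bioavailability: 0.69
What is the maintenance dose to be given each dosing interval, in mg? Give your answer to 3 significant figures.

At steady state, F × (Dose/τ) = Css × CL.
Dose = Css × CL × τ / F = 29.9 × 5.170 × 18.2 / 0.69 = 4077 mg

4080 mg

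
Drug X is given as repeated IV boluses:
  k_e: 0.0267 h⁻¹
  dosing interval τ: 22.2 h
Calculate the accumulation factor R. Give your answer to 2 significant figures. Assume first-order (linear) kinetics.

e^(−kτ) = e^(−0.02670 × 22.2) = 0.5528
Accumulation ratio R = 1 / (1 − e^(−kτ)) = 1 / (1 − 0.5528) = 2.236

2.2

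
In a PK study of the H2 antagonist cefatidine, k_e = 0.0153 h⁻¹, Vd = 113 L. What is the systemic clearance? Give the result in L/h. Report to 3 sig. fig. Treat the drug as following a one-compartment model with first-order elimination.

1.73 L/h

CL = k × Vd = 0.0153 × 113 = 1.729 L/h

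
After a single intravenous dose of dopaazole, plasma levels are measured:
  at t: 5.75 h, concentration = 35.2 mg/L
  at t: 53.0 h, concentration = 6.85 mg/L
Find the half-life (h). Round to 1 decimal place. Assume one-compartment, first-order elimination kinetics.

20.0 h

k = ln(C₁/C₂) / (t₂ − t₁) = ln(35.2/6.85) / (53.0 − 5.75)
  = 1.637 / 47.25 = 0.03465 h⁻¹
t½ = ln2 / k = 0.693147 / 0.03465 = 20.00 h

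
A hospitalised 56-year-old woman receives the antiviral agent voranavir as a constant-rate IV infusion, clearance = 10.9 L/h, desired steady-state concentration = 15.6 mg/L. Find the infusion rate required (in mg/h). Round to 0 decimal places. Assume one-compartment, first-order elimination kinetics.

At steady state, infusion rate R₀ = Css × CL = 15.6 × 10.90 = 170.0 mg/h

170 mg/h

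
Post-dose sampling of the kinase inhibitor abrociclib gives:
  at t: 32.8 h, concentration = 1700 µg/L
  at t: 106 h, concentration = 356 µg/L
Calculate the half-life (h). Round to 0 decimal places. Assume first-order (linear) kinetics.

k = ln(C₁/C₂) / (t₂ − t₁) = ln(1700/356) / (106 − 32.8)
  = 1.563 / 73.20 = 0.02135 h⁻¹
t½ = ln2 / k = 0.693147 / 0.02135 = 32.47 h

32 h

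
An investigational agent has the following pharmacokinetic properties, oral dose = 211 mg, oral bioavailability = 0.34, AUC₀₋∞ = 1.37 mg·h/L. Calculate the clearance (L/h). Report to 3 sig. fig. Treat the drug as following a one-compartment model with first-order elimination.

CL = F·Dose / AUC = 0.34 × 211 / 1.37 = 52.36 L/h

52.4 L/h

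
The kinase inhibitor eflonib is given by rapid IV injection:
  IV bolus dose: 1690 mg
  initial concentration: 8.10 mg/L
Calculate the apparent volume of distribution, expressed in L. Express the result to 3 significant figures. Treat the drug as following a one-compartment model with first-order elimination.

Vd = Dose / C₀ = 1690 / 8.10 = 208.6 L

209 L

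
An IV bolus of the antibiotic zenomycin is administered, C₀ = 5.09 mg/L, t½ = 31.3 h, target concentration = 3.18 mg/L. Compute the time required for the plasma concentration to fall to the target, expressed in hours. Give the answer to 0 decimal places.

21 h

k = ln2 / t½ = 0.693147 / 31.3 = 0.02215 h⁻¹
t = ln(C₀ / C) / k = ln(5.090 / 3.18) / 0.02215
  = ln(1.601) / 0.02215 = 0.4706 / 0.02215 = 21.25 h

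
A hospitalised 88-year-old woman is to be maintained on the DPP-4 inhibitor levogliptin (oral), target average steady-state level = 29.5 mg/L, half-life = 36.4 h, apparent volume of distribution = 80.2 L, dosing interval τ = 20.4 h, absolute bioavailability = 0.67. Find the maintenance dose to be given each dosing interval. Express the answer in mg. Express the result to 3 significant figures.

k = ln2 / t½ = 0.693147 / 36.4 = 0.01904 h⁻¹
CL = k × Vd = 0.01904 × 80.2 = 1.527 L/h
At steady state, F × (Dose/τ) = Css × CL.
Dose = Css × CL × τ / F = 29.5 × 1.527 × 20.4 / 0.67 = 1372 mg

1370 mg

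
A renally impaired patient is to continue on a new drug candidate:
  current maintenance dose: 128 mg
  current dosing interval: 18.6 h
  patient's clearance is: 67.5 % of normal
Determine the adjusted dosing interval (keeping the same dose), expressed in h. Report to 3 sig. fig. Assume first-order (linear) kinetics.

27.6 h

To keep the same average steady-state level, dosing rate must scale with clearance.
CL ratio = 67.5 / 100 = 0.6750
New interval (same dose) = 18.6 / 0.6750 = 27.56 h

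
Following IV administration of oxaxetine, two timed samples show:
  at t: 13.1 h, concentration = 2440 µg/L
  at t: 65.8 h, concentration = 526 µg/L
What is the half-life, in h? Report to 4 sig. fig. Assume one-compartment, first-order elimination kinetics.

23.81 h

k = ln(C₁/C₂) / (t₂ − t₁) = ln(2440/526) / (65.8 − 13.1)
  = 1.534 / 52.70 = 0.02911 h⁻¹
t½ = ln2 / k = 0.693147 / 0.02911 = 23.81 h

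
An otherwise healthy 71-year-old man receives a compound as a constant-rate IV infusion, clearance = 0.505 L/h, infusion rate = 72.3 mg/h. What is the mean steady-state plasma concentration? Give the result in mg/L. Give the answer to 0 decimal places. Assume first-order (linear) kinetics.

143 mg/L

At steady state Css = R₀ / CL = 72.3 / 0.5050 = 143.2 mg/L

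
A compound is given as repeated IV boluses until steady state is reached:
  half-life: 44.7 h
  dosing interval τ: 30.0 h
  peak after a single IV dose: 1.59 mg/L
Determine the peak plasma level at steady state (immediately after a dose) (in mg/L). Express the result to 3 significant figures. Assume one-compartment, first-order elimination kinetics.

4.27 mg/L

k = ln2 / t½ = 0.693147 / 44.7 = 0.01551 h⁻¹
e^(−kτ) = e^(−0.01551 × 30.0) = 0.6279
Accumulation ratio R = 1 / (1 − e^(−kτ)) = 1 / (1 − 0.6279) = 2.687
Steady-state peak = C₀ × R = 1.59 × 2.687 = 4.272 mg/L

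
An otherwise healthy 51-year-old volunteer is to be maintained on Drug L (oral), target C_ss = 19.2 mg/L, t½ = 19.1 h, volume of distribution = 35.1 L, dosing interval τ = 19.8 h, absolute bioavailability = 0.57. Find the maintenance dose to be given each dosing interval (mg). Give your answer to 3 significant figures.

850 mg

k = ln2 / t½ = 0.693147 / 19.1 = 0.03629 h⁻¹
CL = k × Vd = 0.03629 × 35.1 = 1.274 L/h
At steady state, F × (Dose/τ) = Css × CL.
Dose = Css × CL × τ / F = 19.2 × 1.274 × 19.8 / 0.57 = 849.7 mg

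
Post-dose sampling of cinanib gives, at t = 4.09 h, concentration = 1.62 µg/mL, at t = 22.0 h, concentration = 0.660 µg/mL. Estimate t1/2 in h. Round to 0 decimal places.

14 h

k = ln(C₁/C₂) / (t₂ − t₁) = ln(1.62/0.660) / (22.0 − 4.09)
  = 0.8979 / 17.91 = 0.05013 h⁻¹
t½ = ln2 / k = 0.693147 / 0.05013 = 13.83 h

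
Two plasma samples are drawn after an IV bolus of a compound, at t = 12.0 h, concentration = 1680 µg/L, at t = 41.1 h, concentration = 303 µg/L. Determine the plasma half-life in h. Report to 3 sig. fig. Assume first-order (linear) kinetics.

k = ln(C₁/C₂) / (t₂ − t₁) = ln(1680/303) / (41.1 − 12.0)
  = 1.713 / 29.10 = 0.05887 h⁻¹
t½ = ln2 / k = 0.693147 / 0.05887 = 11.77 h

11.8 h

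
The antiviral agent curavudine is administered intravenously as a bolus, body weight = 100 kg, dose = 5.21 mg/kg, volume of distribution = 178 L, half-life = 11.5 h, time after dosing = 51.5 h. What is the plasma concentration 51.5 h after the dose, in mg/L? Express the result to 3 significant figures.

0.131 mg/L

Total dose = 5.21 × 100 = 521.0 mg
C₀ = Dose / Vd = 521.0 / 178 = 2.927 mg/L
k = ln2 / t½ = 0.693147 / 11.5 = 0.06027 h⁻¹
C = C₀ · e^(−k·t) = 2.927 × e^(−0.06027 × 51.5)
  = 2.927 × 0.04487 = 0.1313 mg/L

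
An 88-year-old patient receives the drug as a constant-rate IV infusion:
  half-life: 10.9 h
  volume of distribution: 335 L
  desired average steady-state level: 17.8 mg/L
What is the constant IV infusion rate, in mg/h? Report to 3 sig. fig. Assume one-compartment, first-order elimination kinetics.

k = ln2 / t½ = 0.693147 / 10.9 = 0.06359 h⁻¹
CL = k × Vd = 0.06359 × 335 = 21.30 L/h
At steady state, infusion rate R₀ = Css × CL = 17.8 × 21.30 = 379.1 mg/h

379 mg/h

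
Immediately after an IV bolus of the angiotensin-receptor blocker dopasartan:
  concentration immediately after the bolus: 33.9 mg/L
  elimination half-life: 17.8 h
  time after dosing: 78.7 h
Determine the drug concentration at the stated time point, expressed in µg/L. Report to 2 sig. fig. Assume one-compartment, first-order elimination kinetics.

k = ln2 / t½ = 0.693147 / 17.8 = 0.03894 h⁻¹
C = C₀ · e^(−k·t) = 33.90 × e^(−0.03894 × 78.7)
  = 33.90 × 0.04667 = 1.582 mg/L
Convert: 1.582 mg/L × 1000 = 1582 µg/L

1600 µg/L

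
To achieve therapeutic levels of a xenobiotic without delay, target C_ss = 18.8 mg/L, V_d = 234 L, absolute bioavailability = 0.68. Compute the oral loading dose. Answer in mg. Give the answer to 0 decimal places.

LD = Css × Vd / F = 18.8 × 234 / 0.68 = 6469 mg

6469 mg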